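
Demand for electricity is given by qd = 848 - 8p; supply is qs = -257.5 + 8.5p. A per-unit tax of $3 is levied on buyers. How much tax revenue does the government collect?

Tax revenue = 9888/11

Pre-tax equilibrium: p* = 67, q* = 312.
Tax on buyers shifts demand to qd = 848 − 8(p + 3) = 824 - 8p.
824 - 8p = -257.5 + 8.5p gives seller price ps = 721/11; buyers pay pb = 721/11 + 3 = 754/11.
New quantity: q = 848 − 8(754/11) = 3296/11.
Revenue = 3 × 3296/11 = 9888/11.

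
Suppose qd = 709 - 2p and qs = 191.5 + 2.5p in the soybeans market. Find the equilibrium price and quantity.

Set qd = qs: 709 - 2p = 191.5 + 2.5p.
517.5 = 4.5p, so p* = 115.
q* = 709 − 2(115) = 479.

p* = 115, q* = 479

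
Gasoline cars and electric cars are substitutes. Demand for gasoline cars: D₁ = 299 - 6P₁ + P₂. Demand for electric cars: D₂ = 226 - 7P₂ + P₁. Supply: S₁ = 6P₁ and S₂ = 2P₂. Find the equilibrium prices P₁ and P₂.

P₁ = 2917/107, P₂ = 3011/107

Market 1: 299 - 6P₁ + P₂ = 6P₁ → 12P₁ - P₂ = 299.
Market 2: 9P₂ - P₁ = 226.
Eliminating P₂: 9×(1) + 1×(2) gives 107P₁ = 2917, so P₁ = 2917/107.
Back-substitute into (2): P₂ = (226 + 1×2917/107) / 9 = 3011/107.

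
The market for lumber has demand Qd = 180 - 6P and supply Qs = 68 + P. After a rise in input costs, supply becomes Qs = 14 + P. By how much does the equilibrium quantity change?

ΔQ = -324/7

Original equilibrium: P* = 16, Q* = 84.
New equilibrium: 180 - 6P = 14 + P, so 166 = 7P and P' = 166/7; Q' = 180 − 6(166/7) = 264/7.
Change in quantity: 264/7 − 84 = -324/7.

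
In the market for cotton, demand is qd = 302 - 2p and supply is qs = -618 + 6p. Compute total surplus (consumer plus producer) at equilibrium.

Total surplus = 1728

Equilibrium: 302 - 2p = -618 + 6p gives p* = 115, q* = 72.
Demand choke price: p = 151; supply starts at p = 103.
CS = ½(151 − 115)(72) = 1296; PS = ½(115 − 103)(72) = 432.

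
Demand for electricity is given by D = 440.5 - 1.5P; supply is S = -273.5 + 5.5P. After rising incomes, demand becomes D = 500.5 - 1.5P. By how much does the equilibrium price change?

Original equilibrium: P* = 102, Q* = 287.5.
New equilibrium: 500.5 - 1.5P = -273.5 + 5.5P, so 774 = 7P and P' = 774/7; Q' = 500.5 − 1.5(774/7) = 4685/14.
Change in price: 774/7 − 102 = 60/7.

ΔP = 60/7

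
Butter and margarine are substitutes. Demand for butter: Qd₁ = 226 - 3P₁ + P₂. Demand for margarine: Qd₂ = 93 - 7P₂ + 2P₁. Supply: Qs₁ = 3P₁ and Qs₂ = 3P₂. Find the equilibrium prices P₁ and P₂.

Market 1: 226 - 3P₁ + P₂ = 3P₁ → 6P₁ - P₂ = 226.
Market 2: 10P₂ - 2P₁ = 93.
Eliminating P₂: 10×(1) + 1×(2) gives 58P₁ = 2353, so P₁ = 2353/58.
Back-substitute into (2): P₂ = (93 + 2×2353/58) / 10 = 505/29.

P₁ = 2353/58, P₂ = 505/29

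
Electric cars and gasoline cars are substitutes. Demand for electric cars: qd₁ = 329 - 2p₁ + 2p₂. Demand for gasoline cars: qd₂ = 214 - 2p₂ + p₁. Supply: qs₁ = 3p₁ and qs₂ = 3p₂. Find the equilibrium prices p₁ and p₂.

p₁ = 2073/23, p₂ = 1399/23

Market 1: 329 - 2p₁ + 2p₂ = 3p₁ → 5p₁ - 2p₂ = 329.
Market 2: 5p₂ - p₁ = 214.
Eliminating p₂: 5×(1) + 2×(2) gives 23p₁ = 2073, so p₁ = 2073/23.
Back-substitute into (2): p₂ = (214 + 1×2073/23) / 5 = 1399/23.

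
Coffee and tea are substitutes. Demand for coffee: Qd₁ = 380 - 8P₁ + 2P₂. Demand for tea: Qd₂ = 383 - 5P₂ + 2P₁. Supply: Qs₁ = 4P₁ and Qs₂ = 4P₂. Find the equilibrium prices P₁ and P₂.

P₁ = 40.25, P₂ = 51.5

Market 1: 380 - 8P₁ + 2P₂ = 4P₁ → 12P₁ - 2P₂ = 380.
Market 2: 9P₂ - 2P₁ = 383.
Eliminating P₂: 9×(1) + 2×(2) gives 104P₁ = 4186, so P₁ = 40.25.
Back-substitute into (2): P₂ = (383 + 2×40.25) / 9 = 51.5.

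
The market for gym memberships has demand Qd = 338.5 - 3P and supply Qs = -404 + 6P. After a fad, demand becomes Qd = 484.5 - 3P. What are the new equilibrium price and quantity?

P' = 1777/18, Q' = 565/3

Original equilibrium: P* = 82.5, Q* = 91.
New equilibrium: 484.5 - 3P = -404 + 6P, so 888.5 = 9P and P' = 1777/18; Q' = 484.5 − 3(1777/18) = 565/3.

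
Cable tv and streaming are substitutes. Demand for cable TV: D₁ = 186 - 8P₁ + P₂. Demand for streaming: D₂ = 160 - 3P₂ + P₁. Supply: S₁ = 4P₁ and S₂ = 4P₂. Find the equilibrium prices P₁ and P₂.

P₁ = 1462/83, P₂ = 2106/83

Market 1: 186 - 8P₁ + P₂ = 4P₁ → 12P₁ - P₂ = 186.
Market 2: 7P₂ - P₁ = 160.
Eliminating P₂: 7×(1) + 1×(2) gives 83P₁ = 1462, so P₁ = 1462/83.
Back-substitute into (2): P₂ = (160 + 1×1462/83) / 7 = 2106/83.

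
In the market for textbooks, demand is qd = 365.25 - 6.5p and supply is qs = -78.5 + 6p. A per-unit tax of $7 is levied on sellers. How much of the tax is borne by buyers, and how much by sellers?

Buyers bear $3.36, sellers bear $3.64

Pre-tax equilibrium: p* = 35.5, q* = 134.5.
Tax on sellers shifts supply to qs = -78.5 + 6(p − 7) = -120.5 + 6p.
365.25 - 6.5p = -120.5 + 6p gives buyer price pb = 38.86; sellers receive ps = 38.86 − 7 = 31.86.
New quantity: q = 365.25 − 6.5(38.86) = 112.66.
Buyer burden = 38.86 − 35.5 = 3.36; seller burden = 35.5 − 31.86 = 3.64.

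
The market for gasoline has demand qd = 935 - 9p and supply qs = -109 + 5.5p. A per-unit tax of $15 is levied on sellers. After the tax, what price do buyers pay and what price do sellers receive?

Pre-tax equilibrium: p* = 72, q* = 287.
Tax on sellers shifts supply to qs = -109 + 5.5(p − 15) = -191.5 + 5.5p.
935 - 9p = -191.5 + 5.5p gives buyer price pb = 2253/29; sellers receive ps = 2253/29 − 15 = 1818/29.
New quantity: q = 935 − 9(2253/29) = 6838/29.

Buyers pay 2253/29, sellers receive 1818/29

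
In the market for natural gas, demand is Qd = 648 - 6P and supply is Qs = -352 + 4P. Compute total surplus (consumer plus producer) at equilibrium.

Equilibrium: 648 - 6P = -352 + 4P gives P* = 100, Q* = 48.
Demand choke price: P = 108; supply starts at P = 88.
CS = ½(108 − 100)(48) = 192; PS = ½(100 − 88)(48) = 288.

Total surplus = 480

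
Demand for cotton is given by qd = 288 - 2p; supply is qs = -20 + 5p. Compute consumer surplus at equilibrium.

Consumer surplus = 10000

Equilibrium: 288 - 2p = -20 + 5p gives p* = 44, q* = 200.
Demand choke price (qd = 0): p = 144.
CS = ½(144 − 44)(200) = 10000.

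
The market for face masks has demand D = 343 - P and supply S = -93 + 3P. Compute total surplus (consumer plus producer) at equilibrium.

Total surplus = 36504

Equilibrium: 343 - P = -93 + 3P gives P* = 109, Q* = 234.
Demand choke price: P = 343; supply starts at P = 31.
CS = ½(343 − 109)(234) = 27378; PS = ½(109 − 31)(234) = 9126.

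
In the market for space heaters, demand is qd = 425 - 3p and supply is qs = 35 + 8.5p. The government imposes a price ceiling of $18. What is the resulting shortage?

Shortage = 183

Equilibrium price would be p* = 780/23, so the ceiling at 18 binds.
At p = 18: qd = 425 − 3(18) = 371, qs = 35 + 8.5(18) = 188.
Shortage = 371 − 188 = 183.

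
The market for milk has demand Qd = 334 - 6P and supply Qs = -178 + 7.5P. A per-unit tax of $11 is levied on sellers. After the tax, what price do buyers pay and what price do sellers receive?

Pre-tax equilibrium: P* = 1024/27, Q* = 958/9.
Tax on sellers shifts supply to Qs = -178 + 7.5(P − 11) = -260.5 + 7.5P.
334 - 6P = -260.5 + 7.5P gives buyer price Pb = 1189/27; sellers receive Ps = 1189/27 − 11 = 892/27.
New quantity: Q = 334 − 6(1189/27) = 628/9.

Buyers pay 1189/27, sellers receive 892/27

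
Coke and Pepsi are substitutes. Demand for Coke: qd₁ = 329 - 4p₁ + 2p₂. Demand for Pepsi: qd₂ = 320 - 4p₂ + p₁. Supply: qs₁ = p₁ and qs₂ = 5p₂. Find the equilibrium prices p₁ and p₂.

Market 1: 329 - 4p₁ + 2p₂ = p₁ → 5p₁ - 2p₂ = 329.
Market 2: 9p₂ - p₁ = 320.
Eliminating p₂: 9×(1) + 2×(2) gives 43p₁ = 3601, so p₁ = 3601/43.
Back-substitute into (2): p₂ = (320 + 1×3601/43) / 9 = 1929/43.

p₁ = 3601/43, p₂ = 1929/43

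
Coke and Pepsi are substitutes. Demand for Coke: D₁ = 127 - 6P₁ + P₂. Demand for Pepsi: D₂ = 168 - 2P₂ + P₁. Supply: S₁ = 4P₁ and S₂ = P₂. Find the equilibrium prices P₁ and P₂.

Market 1: 127 - 6P₁ + P₂ = 4P₁ → 10P₁ - P₂ = 127.
Market 2: 3P₂ - P₁ = 168.
Eliminating P₂: 3×(1) + 1×(2) gives 29P₁ = 549, so P₁ = 549/29.
Back-substitute into (2): P₂ = (168 + 1×549/29) / 3 = 1807/29.

P₁ = 549/29, P₂ = 1807/29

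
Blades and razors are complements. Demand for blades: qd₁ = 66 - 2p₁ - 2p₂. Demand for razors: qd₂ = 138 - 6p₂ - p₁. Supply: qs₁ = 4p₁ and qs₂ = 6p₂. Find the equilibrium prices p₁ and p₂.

p₁ = 258/35, p₂ = 381/35

Market 1: 66 - 2p₁ - 2p₂ = 4p₁ → 6p₁ + 2p₂ = 66.
Market 2: 12p₂ + p₁ = 138.
Eliminating p₂: 12×(1) − 2×(2) gives 70p₁ = 516, so p₁ = 258/35.
Back-substitute into (2): p₂ = (138 − 1×258/35) / 12 = 381/35.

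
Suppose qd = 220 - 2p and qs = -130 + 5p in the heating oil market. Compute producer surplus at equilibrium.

Equilibrium: 220 - 2p = -130 + 5p gives p* = 50, q* = 120.
Supply starts at p = 26 (where qs = 0).
PS = ½(50 − 26)(120) = 1440.

Producer surplus = 1440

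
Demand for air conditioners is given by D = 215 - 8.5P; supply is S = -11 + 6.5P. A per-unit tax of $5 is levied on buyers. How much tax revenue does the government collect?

Tax revenue = 4111/12

Pre-tax equilibrium: P* = 226/15, Q* = 1304/15.
Tax on buyers shifts demand to D = 215 − 8.5(P + 5) = 172.5 - 8.5P.
172.5 - 8.5P = -11 + 6.5P gives seller price Ps = 367/30; buyers pay Pb = 367/30 + 5 = 517/30.
New quantity: Q = 215 − 8.5(517/30) = 4111/60.
Revenue = 5 × 4111/60 = 4111/12.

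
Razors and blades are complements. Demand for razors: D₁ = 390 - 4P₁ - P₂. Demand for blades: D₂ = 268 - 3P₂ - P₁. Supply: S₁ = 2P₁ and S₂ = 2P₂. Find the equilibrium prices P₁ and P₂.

Market 1: 390 - 4P₁ - P₂ = 2P₁ → 6P₁ + P₂ = 390.
Market 2: 5P₂ + P₁ = 268.
Eliminating P₂: 5×(1) − 1×(2) gives 29P₁ = 1682, so P₁ = 58.
Back-substitute into (2): P₂ = (268 − 1×58) / 5 = 42.

P₁ = 58, P₂ = 42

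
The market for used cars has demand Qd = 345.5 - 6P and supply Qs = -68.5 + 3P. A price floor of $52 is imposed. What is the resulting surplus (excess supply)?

Surplus = 54

Equilibrium price would be P* = 46, so the floor at 52 binds.
At P = 52: Qd = 33.5, Qs = 87.5.
Surplus = 87.5 − 33.5 = 54.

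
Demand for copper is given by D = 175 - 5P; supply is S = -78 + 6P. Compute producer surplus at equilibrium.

Producer surplus = 300

Equilibrium: 175 - 5P = -78 + 6P gives P* = 23, Q* = 60.
Supply starts at P = 13 (where S = 0).
PS = ½(23 − 13)(60) = 300.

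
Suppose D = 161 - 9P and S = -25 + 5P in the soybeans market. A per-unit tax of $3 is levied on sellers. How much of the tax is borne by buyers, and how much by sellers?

Pre-tax equilibrium: P* = 93/7, Q* = 290/7.
Tax on sellers shifts supply to S = -25 + 5(P − 3) = -40 + 5P.
161 - 9P = -40 + 5P gives buyer price Pb = 201/14; sellers receive Ps = 201/14 − 3 = 159/14.
New quantity: Q = 161 − 9(201/14) = 445/14.
Buyer burden = 201/14 − 93/7 = 15/14; seller burden = 93/7 − 159/14 = 27/14.

Buyers bear 15/14, sellers bear 27/14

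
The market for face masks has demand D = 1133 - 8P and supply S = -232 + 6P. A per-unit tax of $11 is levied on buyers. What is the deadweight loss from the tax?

Deadweight loss = 1452/7

Pre-tax equilibrium: P* = 97.5, Q* = 353.
Tax on buyers shifts demand to D = 1133 − 8(P + 11) = 1045 - 8P.
1045 - 8P = -232 + 6P gives seller price Ps = 1277/14; buyers pay Pb = 1277/14 + 11 = 1431/14.
New quantity: Q = 1133 − 8(1431/14) = 2207/7.
DWL = ½ × 11 × (353 − 2207/7) = 1452/7.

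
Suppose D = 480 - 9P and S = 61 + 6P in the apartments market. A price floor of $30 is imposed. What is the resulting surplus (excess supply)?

Surplus = 31

Equilibrium price would be P* = 419/15, so the floor at 30 binds.
At P = 30: D = 210, S = 241.
Surplus = 241 − 210 = 31.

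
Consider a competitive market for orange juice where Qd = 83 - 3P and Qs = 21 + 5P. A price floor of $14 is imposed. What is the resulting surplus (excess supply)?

Equilibrium price would be P* = 7.75, so the floor at 14 binds.
At P = 14: Qd = 41, Qs = 91.
Surplus = 91 − 41 = 50.

Surplus = 50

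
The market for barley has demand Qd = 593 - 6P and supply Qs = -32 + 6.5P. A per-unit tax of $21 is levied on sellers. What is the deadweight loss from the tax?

Pre-tax equilibrium: P* = 50, Q* = 293.
Tax on sellers shifts supply to Qs = -32 + 6.5(P − 21) = -168.5 + 6.5P.
593 - 6P = -168.5 + 6.5P gives buyer price Pb = 60.92; sellers receive Ps = 60.92 − 21 = 39.92.
New quantity: Q = 593 − 6(60.92) = 227.48.
DWL = ½ × 21 × (293 − 227.48) = 687.96.

Deadweight loss = 687.96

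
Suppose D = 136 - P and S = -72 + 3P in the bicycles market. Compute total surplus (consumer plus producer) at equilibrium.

Total surplus = 4704

Equilibrium: 136 - P = -72 + 3P gives P* = 52, Q* = 84.
Demand choke price: P = 136; supply starts at P = 24.
CS = ½(136 − 52)(84) = 3528; PS = ½(52 − 24)(84) = 1176.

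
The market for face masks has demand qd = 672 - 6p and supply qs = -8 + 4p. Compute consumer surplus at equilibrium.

Consumer surplus = 5808

Equilibrium: 672 - 6p = -8 + 4p gives p* = 68, q* = 264.
Demand choke price (qd = 0): p = 112.
CS = ½(112 − 68)(264) = 5808.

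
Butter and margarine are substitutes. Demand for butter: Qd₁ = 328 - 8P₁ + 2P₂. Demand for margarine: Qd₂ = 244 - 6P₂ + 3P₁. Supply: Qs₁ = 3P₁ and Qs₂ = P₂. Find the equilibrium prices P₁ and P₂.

Market 1: 328 - 8P₁ + 2P₂ = 3P₁ → 11P₁ - 2P₂ = 328.
Market 2: 7P₂ - 3P₁ = 244.
Eliminating P₂: 7×(1) + 2×(2) gives 71P₁ = 2784, so P₁ = 2784/71.
Back-substitute into (2): P₂ = (244 + 3×2784/71) / 7 = 3668/71.

P₁ = 2784/71, P₂ = 3668/71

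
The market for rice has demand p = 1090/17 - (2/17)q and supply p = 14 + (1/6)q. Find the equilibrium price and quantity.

Set the two price expressions equal: 1090/17 - (2/17)q = 14 + (1/6)q.
852/17 = (29/102)q, so q* = 5112/29.
p* = 1090/17 − (2/17)(5112/29) = 1258/29.

p* = 1258/29, q* = 5112/29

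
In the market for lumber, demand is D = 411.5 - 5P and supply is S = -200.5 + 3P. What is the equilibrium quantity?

Set D = S: 411.5 - 5P = -200.5 + 3P.
612 = 8P, so P* = 76.5.
Q* = 411.5 − 5(76.5) = 29.

Q* = 29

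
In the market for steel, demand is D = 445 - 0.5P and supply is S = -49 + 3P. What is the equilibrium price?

P* = 988/7

Set D = S: 445 - 0.5P = -49 + 3P.
494 = 3.5P, so P* = 988/7.
Q* = 445 − 0.5(988/7) = 2621/7.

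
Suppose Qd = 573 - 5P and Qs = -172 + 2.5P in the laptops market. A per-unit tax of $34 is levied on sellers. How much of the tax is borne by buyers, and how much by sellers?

Buyers bear 34/3, sellers bear 68/3

Pre-tax equilibrium: P* = 298/3, Q* = 229/3.
Tax on sellers shifts supply to Qs = -172 + 2.5(P − 34) = -257 + 2.5P.
573 - 5P = -257 + 2.5P gives buyer price Pb = 332/3; sellers receive Ps = 332/3 − 34 = 230/3.
New quantity: Q = 573 − 5(332/3) = 59/3.
Buyer burden = 332/3 − 298/3 = 34/3; seller burden = 298/3 − 230/3 = 68/3.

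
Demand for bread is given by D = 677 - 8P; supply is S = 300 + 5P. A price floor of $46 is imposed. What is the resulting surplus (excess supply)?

Surplus = 221

Equilibrium price would be P* = 29, so the floor at 46 binds.
At P = 46: D = 309, S = 530.
Surplus = 530 − 309 = 221.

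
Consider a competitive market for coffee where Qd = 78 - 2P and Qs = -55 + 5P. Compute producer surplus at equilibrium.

Producer surplus = 160

Equilibrium: 78 - 2P = -55 + 5P gives P* = 19, Q* = 40.
Supply starts at P = 11 (where Qs = 0).
PS = ½(19 − 11)(40) = 160.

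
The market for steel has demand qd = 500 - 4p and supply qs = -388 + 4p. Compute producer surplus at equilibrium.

Producer surplus = 392

Equilibrium: 500 - 4p = -388 + 4p gives p* = 111, q* = 56.
Supply starts at p = 97 (where qs = 0).
PS = ½(111 − 97)(56) = 392.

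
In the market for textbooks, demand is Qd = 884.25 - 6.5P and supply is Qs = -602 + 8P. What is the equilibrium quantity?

Q* = 218

Set Qd = Qs: 884.25 - 6.5P = -602 + 8P.
1486.25 = 14.5P, so P* = 102.5.
Q* = 884.25 − 6.5(102.5) = 218.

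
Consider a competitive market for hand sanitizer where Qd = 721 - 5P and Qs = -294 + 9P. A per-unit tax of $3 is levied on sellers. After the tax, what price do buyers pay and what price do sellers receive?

Pre-tax equilibrium: P* = 72.5, Q* = 358.5.
Tax on sellers shifts supply to Qs = -294 + 9(P − 3) = -321 + 9P.
721 - 5P = -321 + 9P gives buyer price Pb = 521/7; sellers receive Ps = 521/7 − 3 = 500/7.
New quantity: Q = 721 − 5(521/7) = 2442/7.

Buyers pay 521/7, sellers receive 500/7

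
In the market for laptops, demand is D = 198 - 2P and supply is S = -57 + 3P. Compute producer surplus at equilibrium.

Equilibrium: 198 - 2P = -57 + 3P gives P* = 51, Q* = 96.
Supply starts at P = 19 (where S = 0).
PS = ½(51 − 19)(96) = 1536.

Producer surplus = 1536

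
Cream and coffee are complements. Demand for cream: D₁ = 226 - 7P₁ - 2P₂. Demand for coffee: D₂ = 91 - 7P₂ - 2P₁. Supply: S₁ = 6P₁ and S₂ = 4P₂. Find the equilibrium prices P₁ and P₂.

P₁ = 2304/139, P₂ = 731/139

Market 1: 226 - 7P₁ - 2P₂ = 6P₁ → 13P₁ + 2P₂ = 226.
Market 2: 11P₂ + 2P₁ = 91.
Eliminating P₂: 11×(1) − 2×(2) gives 139P₁ = 2304, so P₁ = 2304/139.
Back-substitute into (2): P₂ = (91 − 2×2304/139) / 11 = 731/139.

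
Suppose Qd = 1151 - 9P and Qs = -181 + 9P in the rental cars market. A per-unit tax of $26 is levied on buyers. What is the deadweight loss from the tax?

Deadweight loss = 1521

Pre-tax equilibrium: P* = 74, Q* = 485.
Tax on buyers shifts demand to Qd = 1151 − 9(P + 26) = 917 - 9P.
917 - 9P = -181 + 9P gives seller price Ps = 61; buyers pay Pb = 61 + 26 = 87.
New quantity: Q = 1151 − 9(87) = 368.
DWL = ½ × 26 × (485 − 368) = 1521.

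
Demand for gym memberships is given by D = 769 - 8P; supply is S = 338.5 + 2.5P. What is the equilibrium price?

Set D = S: 769 - 8P = 338.5 + 2.5P.
430.5 = 10.5P, so P* = 41.
Q* = 769 − 8(41) = 441.

P* = 41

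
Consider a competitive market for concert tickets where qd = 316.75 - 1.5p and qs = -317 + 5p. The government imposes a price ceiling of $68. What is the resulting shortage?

Shortage = 191.75

Equilibrium price would be p* = 97.5, so the ceiling at 68 binds.
At p = 68: qd = 316.75 − 1.5(68) = 214.75, qs = -317 + 5(68) = 23.
Shortage = 214.75 − 23 = 191.75.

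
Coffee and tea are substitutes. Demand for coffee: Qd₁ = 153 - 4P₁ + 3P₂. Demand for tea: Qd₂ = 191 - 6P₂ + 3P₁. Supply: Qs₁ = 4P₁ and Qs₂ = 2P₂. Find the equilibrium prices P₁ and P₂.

P₁ = 1797/55, P₂ = 1987/55

Market 1: 153 - 4P₁ + 3P₂ = 4P₁ → 8P₁ - 3P₂ = 153.
Market 2: 8P₂ - 3P₁ = 191.
Eliminating P₂: 8×(1) + 3×(2) gives 55P₁ = 1797, so P₁ = 1797/55.
Back-substitute into (2): P₂ = (191 + 3×1797/55) / 8 = 1987/55.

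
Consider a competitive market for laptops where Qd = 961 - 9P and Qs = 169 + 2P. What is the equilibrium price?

Set Qd = Qs: 961 - 9P = 169 + 2P.
792 = 11P, so P* = 72.
Q* = 961 − 9(72) = 313.

P* = 72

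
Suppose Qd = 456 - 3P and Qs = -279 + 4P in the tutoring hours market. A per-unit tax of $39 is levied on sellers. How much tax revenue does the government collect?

Pre-tax equilibrium: P* = 105, Q* = 141.
Tax on sellers shifts supply to Qs = -279 + 4(P − 39) = -435 + 4P.
456 - 3P = -435 + 4P gives buyer price Pb = 891/7; sellers receive Ps = 891/7 − 39 = 618/7.
New quantity: Q = 456 − 3(891/7) = 519/7.
Revenue = 39 × 519/7 = 20241/7.

Tax revenue = 20241/7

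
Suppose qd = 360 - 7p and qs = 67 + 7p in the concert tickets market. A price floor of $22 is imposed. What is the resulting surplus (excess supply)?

Equilibrium price would be p* = 293/14, so the floor at 22 binds.
At p = 22: qd = 206, qs = 221.
Surplus = 221 − 206 = 15.

Surplus = 15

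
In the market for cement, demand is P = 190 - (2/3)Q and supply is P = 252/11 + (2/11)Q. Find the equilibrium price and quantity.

P* = 411/7, Q* = 2757/14

Set the two price expressions equal: 190 - (2/3)Q = 252/11 + (2/11)Q.
1838/11 = (28/33)Q, so Q* = 2757/14.
P* = 190 − (2/3)(2757/14) = 411/7.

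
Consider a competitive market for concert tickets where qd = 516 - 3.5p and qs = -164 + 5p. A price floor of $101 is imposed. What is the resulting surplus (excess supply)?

Surplus = 178.5

Equilibrium price would be p* = 80, so the floor at 101 binds.
At p = 101: qd = 162.5, qs = 341.
Surplus = 341 − 162.5 = 178.5.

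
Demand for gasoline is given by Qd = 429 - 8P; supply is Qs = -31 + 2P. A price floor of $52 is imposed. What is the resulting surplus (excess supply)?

Equilibrium price would be P* = 46, so the floor at 52 binds.
At P = 52: Qd = 13, Qs = 73.
Surplus = 73 − 13 = 60.

Surplus = 60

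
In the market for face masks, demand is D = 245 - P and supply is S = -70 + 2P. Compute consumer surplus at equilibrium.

Equilibrium: 245 - P = -70 + 2P gives P* = 105, Q* = 140.
Demand choke price (D = 0): P = 245.
CS = ½(245 − 105)(140) = 9800.

Consumer surplus = 9800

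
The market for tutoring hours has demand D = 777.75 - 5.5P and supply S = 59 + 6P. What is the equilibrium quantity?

Q* = 434

Set D = S: 777.75 - 5.5P = 59 + 6P.
718.75 = 11.5P, so P* = 62.5.
Q* = 777.75 − 5.5(62.5) = 434.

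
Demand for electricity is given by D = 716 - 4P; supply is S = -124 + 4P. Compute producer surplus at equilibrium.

Producer surplus = 10952

Equilibrium: 716 - 4P = -124 + 4P gives P* = 105, Q* = 296.
Supply starts at P = 31 (where S = 0).
PS = ½(105 − 31)(296) = 10952.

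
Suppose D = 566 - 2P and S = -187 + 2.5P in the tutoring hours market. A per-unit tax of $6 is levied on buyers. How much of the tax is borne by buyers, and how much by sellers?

Pre-tax equilibrium: P* = 502/3, Q* = 694/3.
Tax on buyers shifts demand to D = 566 − 2(P + 6) = 554 - 2P.
554 - 2P = -187 + 2.5P gives seller price Ps = 494/3; buyers pay Pb = 494/3 + 6 = 512/3.
New quantity: Q = 566 − 2(512/3) = 674/3.
Buyer burden = 512/3 − 502/3 = 10/3; seller burden = 502/3 − 494/3 = 8/3.

Buyers bear 10/3, sellers bear 8/3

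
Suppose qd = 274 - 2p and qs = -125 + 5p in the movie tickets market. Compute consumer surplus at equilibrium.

Consumer surplus = 6400

Equilibrium: 274 - 2p = -125 + 5p gives p* = 57, q* = 160.
Demand choke price (qd = 0): p = 137.
CS = ½(137 − 57)(160) = 6400.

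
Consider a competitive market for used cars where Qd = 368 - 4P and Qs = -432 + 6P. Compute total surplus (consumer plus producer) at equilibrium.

Equilibrium: 368 - 4P = -432 + 6P gives P* = 80, Q* = 48.
Demand choke price: P = 92; supply starts at P = 72.
CS = ½(92 − 80)(48) = 288; PS = ½(80 − 72)(48) = 192.

Total surplus = 480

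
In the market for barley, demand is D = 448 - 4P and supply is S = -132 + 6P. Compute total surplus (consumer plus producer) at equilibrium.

Equilibrium: 448 - 4P = -132 + 6P gives P* = 58, Q* = 216.
Demand choke price: P = 112; supply starts at P = 22.
CS = ½(112 − 58)(216) = 5832; PS = ½(58 − 22)(216) = 3888.

Total surplus = 9720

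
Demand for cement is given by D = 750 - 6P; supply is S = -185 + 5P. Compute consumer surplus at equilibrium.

Consumer surplus = 4800

Equilibrium: 750 - 6P = -185 + 5P gives P* = 85, Q* = 240.
Demand choke price (D = 0): P = 125.
CS = ½(125 − 85)(240) = 4800.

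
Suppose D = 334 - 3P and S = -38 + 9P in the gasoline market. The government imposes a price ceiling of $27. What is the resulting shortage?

Shortage = 48

Equilibrium price would be P* = 31, so the ceiling at 27 binds.
At P = 27: D = 334 − 3(27) = 253, S = -38 + 9(27) = 205.
Shortage = 253 − 205 = 48.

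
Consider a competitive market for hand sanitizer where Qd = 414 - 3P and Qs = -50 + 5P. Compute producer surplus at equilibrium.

Producer surplus = 5760

Equilibrium: 414 - 3P = -50 + 5P gives P* = 58, Q* = 240.
Supply starts at P = 10 (where Qs = 0).
PS = ½(58 − 10)(240) = 5760.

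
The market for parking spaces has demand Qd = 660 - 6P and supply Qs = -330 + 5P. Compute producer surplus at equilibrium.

Producer surplus = 1440

Equilibrium: 660 - 6P = -330 + 5P gives P* = 90, Q* = 120.
Supply starts at P = 66 (where Qs = 0).
PS = ½(90 − 66)(120) = 1440.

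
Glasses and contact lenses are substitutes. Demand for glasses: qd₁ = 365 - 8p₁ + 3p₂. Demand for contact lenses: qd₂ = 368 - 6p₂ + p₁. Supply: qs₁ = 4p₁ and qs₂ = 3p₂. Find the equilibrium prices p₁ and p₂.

p₁ = 41.8, p₂ = 683/15

Market 1: 365 - 8p₁ + 3p₂ = 4p₁ → 12p₁ - 3p₂ = 365.
Market 2: 9p₂ - p₁ = 368.
Eliminating p₂: 9×(1) + 3×(2) gives 105p₁ = 4389, so p₁ = 41.8.
Back-substitute into (2): p₂ = (368 + 1×41.8) / 9 = 683/15.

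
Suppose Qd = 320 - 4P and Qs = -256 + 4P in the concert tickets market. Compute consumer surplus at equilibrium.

Consumer surplus = 128

Equilibrium: 320 - 4P = -256 + 4P gives P* = 72, Q* = 32.
Demand choke price (Qd = 0): P = 80.
CS = ½(80 − 72)(32) = 128.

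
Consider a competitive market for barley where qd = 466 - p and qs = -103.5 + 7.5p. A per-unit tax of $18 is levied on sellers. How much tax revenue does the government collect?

Tax revenue = 117234/17

Pre-tax equilibrium: p* = 67, q* = 399.
Tax on sellers shifts supply to qs = -103.5 + 7.5(p − 18) = -238.5 + 7.5p.
466 - p = -238.5 + 7.5p gives buyer price pb = 1409/17; sellers receive ps = 1409/17 − 18 = 1103/17.
New quantity: q = 466 − 1(1409/17) = 6513/17.
Revenue = 18 × 6513/17 = 117234/17.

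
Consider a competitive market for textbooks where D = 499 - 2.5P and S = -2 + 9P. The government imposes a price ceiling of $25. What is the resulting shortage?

Shortage = 213.5

Equilibrium price would be P* = 1002/23, so the ceiling at 25 binds.
At P = 25: D = 499 − 2.5(25) = 436.5, S = -2 + 9(25) = 223.
Shortage = 436.5 − 223 = 213.5.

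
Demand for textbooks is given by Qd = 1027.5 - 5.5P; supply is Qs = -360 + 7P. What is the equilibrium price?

Set Qd = Qs: 1027.5 - 5.5P = -360 + 7P.
1387.5 = 12.5P, so P* = 111.
Q* = 1027.5 − 5.5(111) = 417.

P* = 111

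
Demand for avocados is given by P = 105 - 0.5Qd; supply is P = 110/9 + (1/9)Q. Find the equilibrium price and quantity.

P* = 320/11, Q* = 1670/11

Set the two price expressions equal: 105 - 0.5Q = 110/9 + (1/9)Q.
835/9 = (11/18)Q, so Q* = 1670/11.
P* = 105 − (0.5)(1670/11) = 320/11.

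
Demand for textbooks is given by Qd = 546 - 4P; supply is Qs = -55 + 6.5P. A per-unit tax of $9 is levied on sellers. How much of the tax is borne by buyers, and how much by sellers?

Buyers bear 39/7, sellers bear 24/7

Pre-tax equilibrium: P* = 1202/21, Q* = 6658/21.
Tax on sellers shifts supply to Qs = -55 + 6.5(P − 9) = -113.5 + 6.5P.
546 - 4P = -113.5 + 6.5P gives buyer price Pb = 1319/21; sellers receive Ps = 1319/21 − 9 = 1130/21.
New quantity: Q = 546 − 4(1319/21) = 6190/21.
Buyer burden = 1319/21 − 1202/21 = 39/7; seller burden = 1202/21 − 1130/21 = 24/7.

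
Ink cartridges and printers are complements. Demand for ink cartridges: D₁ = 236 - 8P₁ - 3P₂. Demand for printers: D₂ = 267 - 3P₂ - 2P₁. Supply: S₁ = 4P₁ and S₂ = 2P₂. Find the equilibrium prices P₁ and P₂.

Market 1: 236 - 8P₁ - 3P₂ = 4P₁ → 12P₁ + 3P₂ = 236.
Market 2: 5P₂ + 2P₁ = 267.
Eliminating P₂: 5×(1) − 3×(2) gives 54P₁ = 379, so P₁ = 379/54.
Back-substitute into (2): P₂ = (267 − 2×379/54) / 5 = 1366/27.

P₁ = 379/54, P₂ = 1366/27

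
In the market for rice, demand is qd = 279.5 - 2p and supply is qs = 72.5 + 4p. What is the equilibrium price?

p* = 34.5

Set qd = qs: 279.5 - 2p = 72.5 + 4p.
207 = 6p, so p* = 34.5.
q* = 279.5 − 2(34.5) = 210.5.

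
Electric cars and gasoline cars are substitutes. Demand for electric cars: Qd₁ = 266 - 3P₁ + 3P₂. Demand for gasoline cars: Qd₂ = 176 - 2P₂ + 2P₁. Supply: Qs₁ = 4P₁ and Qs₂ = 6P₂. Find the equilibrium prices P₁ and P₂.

P₁ = 53.12, P₂ = 35.28

Market 1: 266 - 3P₁ + 3P₂ = 4P₁ → 7P₁ - 3P₂ = 266.
Market 2: 8P₂ - 2P₁ = 176.
Eliminating P₂: 8×(1) + 3×(2) gives 50P₁ = 2656, so P₁ = 53.12.
Back-substitute into (2): P₂ = (176 + 2×53.12) / 8 = 35.28.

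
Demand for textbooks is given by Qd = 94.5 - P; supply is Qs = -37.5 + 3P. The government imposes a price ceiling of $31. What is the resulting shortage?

Equilibrium price would be P* = 33, so the ceiling at 31 binds.
At P = 31: Qd = 94.5 − 1(31) = 63.5, Qs = -37.5 + 3(31) = 55.5.
Shortage = 63.5 − 55.5 = 8.

Shortage = 8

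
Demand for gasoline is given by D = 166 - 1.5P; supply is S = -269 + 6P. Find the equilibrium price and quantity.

Set D = S: 166 - 1.5P = -269 + 6P.
435 = 7.5P, so P* = 58.
Q* = 166 − 1.5(58) = 79.

P* = 58, Q* = 79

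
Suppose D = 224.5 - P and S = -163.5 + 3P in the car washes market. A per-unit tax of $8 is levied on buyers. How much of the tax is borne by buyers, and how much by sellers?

Pre-tax equilibrium: P* = 97, Q* = 127.5.
Tax on buyers shifts demand to D = 224.5 − 1(P + 8) = 216.5 - P.
216.5 - P = -163.5 + 3P gives seller price Ps = 95; buyers pay Pb = 95 + 8 = 103.
New quantity: Q = 224.5 − 1(103) = 121.5.
Buyer burden = 103 − 97 = 6; seller burden = 97 − 95 = 2.

Buyers bear $6, sellers bear $2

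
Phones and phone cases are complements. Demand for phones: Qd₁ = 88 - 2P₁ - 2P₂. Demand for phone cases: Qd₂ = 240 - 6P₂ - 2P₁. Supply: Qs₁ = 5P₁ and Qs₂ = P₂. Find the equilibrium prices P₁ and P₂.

P₁ = 136/45, P₂ = 1504/45

Market 1: 88 - 2P₁ - 2P₂ = 5P₁ → 7P₁ + 2P₂ = 88.
Market 2: 7P₂ + 2P₁ = 240.
Eliminating P₂: 7×(1) − 2×(2) gives 45P₁ = 136, so P₁ = 136/45.
Back-substitute into (2): P₂ = (240 − 2×136/45) / 7 = 1504/45.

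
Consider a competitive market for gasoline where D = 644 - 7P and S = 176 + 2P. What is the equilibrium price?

P* = 52

Set D = S: 644 - 7P = 176 + 2P.
468 = 9P, so P* = 52.
Q* = 644 − 7(52) = 280.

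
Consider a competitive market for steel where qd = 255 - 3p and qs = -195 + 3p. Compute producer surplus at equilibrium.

Equilibrium: 255 - 3p = -195 + 3p gives p* = 75, q* = 30.
Supply starts at p = 65 (where qs = 0).
PS = ½(75 − 65)(30) = 150.

Producer surplus = 150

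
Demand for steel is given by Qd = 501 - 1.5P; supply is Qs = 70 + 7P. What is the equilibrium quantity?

Q* = 7224/17

Set Qd = Qs: 501 - 1.5P = 70 + 7P.
431 = 8.5P, so P* = 862/17.
Q* = 501 − 1.5(862/17) = 7224/17.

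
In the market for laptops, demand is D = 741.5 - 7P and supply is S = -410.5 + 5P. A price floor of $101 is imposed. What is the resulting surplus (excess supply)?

Equilibrium price would be P* = 96, so the floor at 101 binds.
At P = 101: D = 34.5, S = 94.5.
Surplus = 94.5 − 34.5 = 60.

Surplus = 60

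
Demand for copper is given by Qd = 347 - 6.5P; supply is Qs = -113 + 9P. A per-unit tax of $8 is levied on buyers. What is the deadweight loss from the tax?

Pre-tax equilibrium: P* = 920/31, Q* = 4777/31.
Tax on buyers shifts demand to Qd = 347 − 6.5(P + 8) = 295 - 6.5P.
295 - 6.5P = -113 + 9P gives seller price Ps = 816/31; buyers pay Pb = 816/31 + 8 = 1064/31.
New quantity: Q = 347 − 6.5(1064/31) = 3841/31.
DWL = ½ × 8 × (4777/31 − 3841/31) = 3744/31.

Deadweight loss = 3744/31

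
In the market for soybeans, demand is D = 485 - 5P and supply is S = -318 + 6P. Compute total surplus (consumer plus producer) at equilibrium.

Equilibrium: 485 - 5P = -318 + 6P gives P* = 73, Q* = 120.
Demand choke price: P = 97; supply starts at P = 53.
CS = ½(97 − 73)(120) = 1440; PS = ½(73 − 53)(120) = 1200.

Total surplus = 2640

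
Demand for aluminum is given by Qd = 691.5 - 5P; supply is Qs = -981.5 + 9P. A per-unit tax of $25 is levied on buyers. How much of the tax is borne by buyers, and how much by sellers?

Pre-tax equilibrium: P* = 119.5, Q* = 94.
Tax on buyers shifts demand to Qd = 691.5 − 5(P + 25) = 566.5 - 5P.
566.5 - 5P = -981.5 + 9P gives seller price Ps = 774/7; buyers pay Pb = 774/7 + 25 = 949/7.
New quantity: Q = 691.5 − 5(949/7) = 191/14.
Buyer burden = 949/7 − 119.5 = 225/14; seller burden = 119.5 − 774/7 = 125/14.

Buyers bear 225/14, sellers bear 125/14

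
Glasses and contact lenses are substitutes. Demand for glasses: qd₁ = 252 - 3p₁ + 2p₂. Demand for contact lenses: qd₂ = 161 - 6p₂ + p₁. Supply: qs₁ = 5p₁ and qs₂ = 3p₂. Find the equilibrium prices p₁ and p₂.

Market 1: 252 - 3p₁ + 2p₂ = 5p₁ → 8p₁ - 2p₂ = 252.
Market 2: 9p₂ - p₁ = 161.
Eliminating p₂: 9×(1) + 2×(2) gives 70p₁ = 2590, so p₁ = 37.
Back-substitute into (2): p₂ = (161 + 1×37) / 9 = 22.

p₁ = 37, p₂ = 22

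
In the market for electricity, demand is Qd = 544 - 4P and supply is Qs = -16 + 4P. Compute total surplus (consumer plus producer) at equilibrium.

Total surplus = 17424

Equilibrium: 544 - 4P = -16 + 4P gives P* = 70, Q* = 264.
Demand choke price: P = 136; supply starts at P = 4.
CS = ½(136 − 70)(264) = 8712; PS = ½(70 − 4)(264) = 8712.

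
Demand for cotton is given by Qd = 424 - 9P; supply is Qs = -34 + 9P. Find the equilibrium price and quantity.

P* = 229/9, Q* = 195

Set Qd = Qs: 424 - 9P = -34 + 9P.
458 = 18P, so P* = 229/9.
Q* = 424 − 9(229/9) = 195.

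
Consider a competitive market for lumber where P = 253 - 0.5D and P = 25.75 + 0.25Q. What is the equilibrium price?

Set the two price expressions equal: 253 - 0.5Q = 25.75 + 0.25Q.
227.25 = 0.75Q, so Q* = 303.
P* = 253 − (0.5)(303) = 101.5.

P* = 101.5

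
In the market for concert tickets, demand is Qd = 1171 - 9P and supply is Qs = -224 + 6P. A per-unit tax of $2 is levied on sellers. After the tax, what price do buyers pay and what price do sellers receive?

Buyers pay $93.8, sellers receive $91.8

Pre-tax equilibrium: P* = 93, Q* = 334.
Tax on sellers shifts supply to Qs = -224 + 6(P − 2) = -236 + 6P.
1171 - 9P = -236 + 6P gives buyer price Pb = 93.8; sellers receive Ps = 93.8 − 2 = 91.8.
New quantity: Q = 1171 − 9(93.8) = 326.8.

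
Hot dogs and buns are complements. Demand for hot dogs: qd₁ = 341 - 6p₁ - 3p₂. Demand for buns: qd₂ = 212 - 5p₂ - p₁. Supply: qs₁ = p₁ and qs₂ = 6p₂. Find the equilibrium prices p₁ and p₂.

p₁ = 3115/74, p₂ = 1143/74

Market 1: 341 - 6p₁ - 3p₂ = p₁ → 7p₁ + 3p₂ = 341.
Market 2: 11p₂ + p₁ = 212.
Eliminating p₂: 11×(1) − 3×(2) gives 74p₁ = 3115, so p₁ = 3115/74.
Back-substitute into (2): p₂ = (212 − 1×3115/74) / 11 = 1143/74.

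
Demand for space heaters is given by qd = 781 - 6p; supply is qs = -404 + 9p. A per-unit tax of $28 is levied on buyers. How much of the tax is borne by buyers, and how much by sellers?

Pre-tax equilibrium: p* = 79, q* = 307.
Tax on buyers shifts demand to qd = 781 − 6(p + 28) = 613 - 6p.
613 - 6p = -404 + 9p gives seller price ps = 67.8; buyers pay pb = 67.8 + 28 = 95.8.
New quantity: q = 781 − 6(95.8) = 206.2.
Buyer burden = 95.8 − 79 = 16.8; seller burden = 79 − 67.8 = 11.2.

Buyers bear $16.8, sellers bear $11.2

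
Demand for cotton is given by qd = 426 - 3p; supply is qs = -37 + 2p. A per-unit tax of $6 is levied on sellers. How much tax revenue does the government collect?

Pre-tax equilibrium: p* = 92.6, q* = 148.2.
Tax on sellers shifts supply to qs = -37 + 2(p − 6) = -49 + 2p.
426 - 3p = -49 + 2p gives buyer price pb = 95; sellers receive ps = 95 − 6 = 89.
New quantity: q = 426 − 3(95) = 141.
Revenue = 6 × 141 = 846.

Tax revenue = 846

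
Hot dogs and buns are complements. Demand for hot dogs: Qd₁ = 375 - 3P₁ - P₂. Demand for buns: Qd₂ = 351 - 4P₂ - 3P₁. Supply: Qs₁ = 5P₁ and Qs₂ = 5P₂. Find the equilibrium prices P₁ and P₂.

P₁ = 1008/23, P₂ = 561/23

Market 1: 375 - 3P₁ - P₂ = 5P₁ → 8P₁ + P₂ = 375.
Market 2: 9P₂ + 3P₁ = 351.
Eliminating P₂: 9×(1) − 1×(2) gives 69P₁ = 3024, so P₁ = 1008/23.
Back-substitute into (2): P₂ = (351 − 3×1008/23) / 9 = 561/23.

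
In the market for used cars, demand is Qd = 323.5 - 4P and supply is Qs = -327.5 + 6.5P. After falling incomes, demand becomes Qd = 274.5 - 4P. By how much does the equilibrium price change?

ΔP = -14/3

Original equilibrium: P* = 62, Q* = 75.5.
New equilibrium: 274.5 - 4P = -327.5 + 6.5P, so 602 = 10.5P and P' = 172/3; Q' = 274.5 − 4(172/3) = 271/6.
Change in price: 172/3 − 62 = -14/3.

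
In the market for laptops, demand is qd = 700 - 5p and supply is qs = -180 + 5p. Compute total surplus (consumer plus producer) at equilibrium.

Equilibrium: 700 - 5p = -180 + 5p gives p* = 88, q* = 260.
Demand choke price: p = 140; supply starts at p = 36.
CS = ½(140 − 88)(260) = 6760; PS = ½(88 − 36)(260) = 6760.

Total surplus = 13520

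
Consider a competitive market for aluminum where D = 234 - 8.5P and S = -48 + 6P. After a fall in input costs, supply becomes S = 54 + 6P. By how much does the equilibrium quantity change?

ΔQ = 1734/29

Original equilibrium: P* = 564/29, Q* = 1992/29.
New equilibrium: 234 - 8.5P = 54 + 6P, so 180 = 14.5P and P' = 360/29; Q' = 234 − 8.5(360/29) = 3726/29.
Change in quantity: 3726/29 − 1992/29 = 1734/29.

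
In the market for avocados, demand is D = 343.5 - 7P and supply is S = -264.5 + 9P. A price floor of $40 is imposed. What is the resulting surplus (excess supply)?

Equilibrium price would be P* = 38, so the floor at 40 binds.
At P = 40: D = 63.5, S = 95.5.
Surplus = 95.5 − 63.5 = 32.

Surplus = 32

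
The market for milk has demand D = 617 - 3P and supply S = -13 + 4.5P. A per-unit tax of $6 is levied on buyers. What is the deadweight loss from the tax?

Pre-tax equilibrium: P* = 84, Q* = 365.
Tax on buyers shifts demand to D = 617 − 3(P + 6) = 599 - 3P.
599 - 3P = -13 + 4.5P gives seller price Ps = 81.6; buyers pay Pb = 81.6 + 6 = 87.6.
New quantity: Q = 617 − 3(87.6) = 354.2.
DWL = ½ × 6 × (365 − 354.2) = 32.4.

Deadweight loss = 32.4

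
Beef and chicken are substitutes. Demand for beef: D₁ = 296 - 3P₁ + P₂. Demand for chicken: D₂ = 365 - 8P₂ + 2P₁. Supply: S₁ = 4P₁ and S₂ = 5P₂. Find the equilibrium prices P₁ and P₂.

P₁ = 4213/89, P₂ = 3147/89

Market 1: 296 - 3P₁ + P₂ = 4P₁ → 7P₁ - P₂ = 296.
Market 2: 13P₂ - 2P₁ = 365.
Eliminating P₂: 13×(1) + 1×(2) gives 89P₁ = 4213, so P₁ = 4213/89.
Back-substitute into (2): P₂ = (365 + 2×4213/89) / 13 = 3147/89.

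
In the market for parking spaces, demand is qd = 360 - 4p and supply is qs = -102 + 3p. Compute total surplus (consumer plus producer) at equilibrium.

Total surplus = 2688

Equilibrium: 360 - 4p = -102 + 3p gives p* = 66, q* = 96.
Demand choke price: p = 90; supply starts at p = 34.
CS = ½(90 − 66)(96) = 1152; PS = ½(66 − 34)(96) = 1536.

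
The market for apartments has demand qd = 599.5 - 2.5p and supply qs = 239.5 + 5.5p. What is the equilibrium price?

p* = 45

Set qd = qs: 599.5 - 2.5p = 239.5 + 5.5p.
360 = 8p, so p* = 45.
q* = 599.5 − 2.5(45) = 487.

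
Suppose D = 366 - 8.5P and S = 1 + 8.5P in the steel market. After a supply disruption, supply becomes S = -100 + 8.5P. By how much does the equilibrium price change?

Original equilibrium: P* = 365/17, Q* = 183.5.
New equilibrium: 366 - 8.5P = -100 + 8.5P, so 466 = 17P and P' = 466/17; Q' = 366 − 8.5(466/17) = 133.
Change in price: 466/17 − 365/17 = 101/17.

ΔP = 101/17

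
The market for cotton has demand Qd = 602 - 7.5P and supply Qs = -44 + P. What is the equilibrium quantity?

Set Qd = Qs: 602 - 7.5P = -44 + P.
646 = 8.5P, so P* = 76.
Q* = 602 − 7.5(76) = 32.

Q* = 32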